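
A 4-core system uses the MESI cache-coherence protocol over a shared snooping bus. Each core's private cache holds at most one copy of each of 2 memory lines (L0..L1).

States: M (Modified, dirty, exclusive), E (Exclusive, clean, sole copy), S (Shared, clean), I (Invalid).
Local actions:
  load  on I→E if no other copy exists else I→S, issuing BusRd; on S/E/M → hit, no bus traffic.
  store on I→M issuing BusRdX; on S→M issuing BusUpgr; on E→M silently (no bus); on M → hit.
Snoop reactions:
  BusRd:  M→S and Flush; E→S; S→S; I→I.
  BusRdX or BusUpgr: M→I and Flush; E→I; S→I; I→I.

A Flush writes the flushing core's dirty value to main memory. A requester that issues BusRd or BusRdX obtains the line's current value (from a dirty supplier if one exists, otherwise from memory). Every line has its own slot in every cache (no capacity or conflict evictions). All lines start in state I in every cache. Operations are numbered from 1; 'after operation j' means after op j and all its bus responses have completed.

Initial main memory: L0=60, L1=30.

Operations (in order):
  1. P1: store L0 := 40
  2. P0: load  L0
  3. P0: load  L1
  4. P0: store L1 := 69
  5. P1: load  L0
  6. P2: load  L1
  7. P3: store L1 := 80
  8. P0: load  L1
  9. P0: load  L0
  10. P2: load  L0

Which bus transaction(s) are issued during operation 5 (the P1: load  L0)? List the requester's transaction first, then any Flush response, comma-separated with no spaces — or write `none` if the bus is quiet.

[1] P1: store L0 := 40 | P0:I, P1:M(40), P2:I, P3:I | bus: BusRdX
[2] P0: load  L0 | P0:S(40), P1:S(40), P2:I, P3:I | bus: BusRd,Flush
[3] P0: load  L1 | P0:E(30), P1:I, P2:I, P3:I | bus: BusRd
[4] P0: store L1 := 69 | P0:M(69), P1:I, P2:I, P3:I | bus: none
[5] P1: load  L0 | P0:S(40), P1:S(40), P2:I, P3:I | bus: none
[6] P2: load  L1 | P0:S(69), P1:I, P2:S(69), P3:I | bus: BusRd,Flush
[7] P3: store L1 := 80 | P0:I, P1:I, P2:I, P3:M(80) | bus: BusRdX
[8] P0: load  L1 | P0:S(80), P1:I, P2:I, P3:S(80) | bus: BusRd,Flush
[9] P0: load  L0 | P0:S(40), P1:S(40), P2:I, P3:I | bus: none
[10] P2: load  L0 | P0:S(40), P1:S(40), P2:S(40), P3:I | bus: BusRd

bus = none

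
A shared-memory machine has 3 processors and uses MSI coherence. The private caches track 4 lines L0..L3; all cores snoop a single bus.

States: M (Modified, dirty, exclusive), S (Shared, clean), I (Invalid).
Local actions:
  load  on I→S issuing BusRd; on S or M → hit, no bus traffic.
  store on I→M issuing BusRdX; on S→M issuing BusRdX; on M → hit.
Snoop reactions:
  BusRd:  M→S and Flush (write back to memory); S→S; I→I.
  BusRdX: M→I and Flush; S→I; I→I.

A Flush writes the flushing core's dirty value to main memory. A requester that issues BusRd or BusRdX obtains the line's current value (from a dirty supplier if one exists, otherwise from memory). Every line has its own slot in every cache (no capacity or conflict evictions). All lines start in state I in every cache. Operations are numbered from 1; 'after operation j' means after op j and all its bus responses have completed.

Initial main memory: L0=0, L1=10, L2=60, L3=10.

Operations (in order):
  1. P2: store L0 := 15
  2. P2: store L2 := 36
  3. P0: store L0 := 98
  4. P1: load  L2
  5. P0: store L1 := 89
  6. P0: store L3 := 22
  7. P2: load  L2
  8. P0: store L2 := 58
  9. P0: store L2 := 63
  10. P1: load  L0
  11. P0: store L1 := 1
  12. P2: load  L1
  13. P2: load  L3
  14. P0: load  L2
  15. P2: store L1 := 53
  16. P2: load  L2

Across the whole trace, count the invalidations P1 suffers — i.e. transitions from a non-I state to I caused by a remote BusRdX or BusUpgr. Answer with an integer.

step 1: P2: store L0 := 15  ⟶  IIM  (L0)  txn=BusRdX  M[L0]=0
step 2: P2: store L2 := 36  ⟶  IIM  (L2)  txn=BusRdX  M[L2]=60
step 3: P0: store L0 := 98  ⟶  MII  (L0)  txn=BusRdX+Flush  M[L0]=15
step 4: P1: load  L2  ⟶  ISS  (L2)  txn=BusRd+Flush  M[L2]=36
step 5: P0: store L1 := 89  ⟶  MII  (L1)  txn=BusRdX  M[L1]=10
step 6: P0: store L3 := 22  ⟶  MII  (L3)  txn=BusRdX  M[L3]=10
step 7: P2: load  L2  ⟶  ISS  (L2)  txn=∅  M[L2]=36
step 8: P0: store L2 := 58  ⟶  MII  (L2)  txn=BusRdX  M[L2]=36
step 9: P0: store L2 := 63  ⟶  MII  (L2)  txn=∅  M[L2]=36
step 10: P1: load  L0  ⟶  SSI  (L0)  txn=BusRd+Flush  M[L0]=98
step 11: P0: store L1 := 1  ⟶  MII  (L1)  txn=∅  M[L1]=10
step 12: P2: load  L1  ⟶  SIS  (L1)  txn=BusRd+Flush  M[L1]=1
step 13: P2: load  L3  ⟶  SIS  (L3)  txn=BusRd+Flush  M[L3]=22
step 14: P0: load  L2  ⟶  MII  (L2)  txn=∅  M[L2]=36
step 15: P2: store L1 := 53  ⟶  IIM  (L1)  txn=BusRdX  M[L1]=1
step 16: P2: load  L2  ⟶  SIS  (L2)  txn=BusRd+Flush  M[L2]=63

invalidations = 1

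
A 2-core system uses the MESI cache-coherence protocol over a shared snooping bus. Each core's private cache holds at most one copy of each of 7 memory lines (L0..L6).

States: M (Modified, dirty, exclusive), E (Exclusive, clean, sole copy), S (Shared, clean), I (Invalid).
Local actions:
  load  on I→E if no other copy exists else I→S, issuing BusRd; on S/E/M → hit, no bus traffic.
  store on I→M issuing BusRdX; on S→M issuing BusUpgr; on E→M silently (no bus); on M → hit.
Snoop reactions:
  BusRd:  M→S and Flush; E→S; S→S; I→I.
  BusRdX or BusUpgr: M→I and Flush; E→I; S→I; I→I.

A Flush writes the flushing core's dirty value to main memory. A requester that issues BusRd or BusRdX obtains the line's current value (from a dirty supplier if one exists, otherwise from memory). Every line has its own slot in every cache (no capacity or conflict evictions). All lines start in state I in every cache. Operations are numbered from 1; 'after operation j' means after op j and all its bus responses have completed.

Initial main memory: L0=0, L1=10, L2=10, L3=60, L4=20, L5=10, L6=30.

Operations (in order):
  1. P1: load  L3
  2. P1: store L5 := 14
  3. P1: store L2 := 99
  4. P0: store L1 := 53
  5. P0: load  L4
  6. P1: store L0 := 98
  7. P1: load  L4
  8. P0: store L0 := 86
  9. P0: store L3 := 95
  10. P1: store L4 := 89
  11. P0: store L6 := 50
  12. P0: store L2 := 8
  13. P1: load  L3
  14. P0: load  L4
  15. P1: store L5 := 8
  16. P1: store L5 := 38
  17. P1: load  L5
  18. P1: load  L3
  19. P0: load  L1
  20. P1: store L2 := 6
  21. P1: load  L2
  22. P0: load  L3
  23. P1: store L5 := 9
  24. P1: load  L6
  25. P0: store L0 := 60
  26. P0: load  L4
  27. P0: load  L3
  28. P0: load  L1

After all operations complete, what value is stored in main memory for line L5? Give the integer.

memory[L5] = 10

[1] P1: load  L3 | P0:I, P1:E(60) | bus: BusRd
[2] P1: store L5 := 14 | P0:I, P1:M(14) | bus: BusRdX
[3] P1: store L2 := 99 | P0:I, P1:M(99) | bus: BusRdX
[4] P0: store L1 := 53 | P0:M(53), P1:I | bus: BusRdX
[5] P0: load  L4 | P0:E(20), P1:I | bus: BusRd
[6] P1: store L0 := 98 | P0:I, P1:M(98) | bus: BusRdX
[7] P1: load  L4 | P0:S(20), P1:S(20) | bus: BusRd
[8] P0: store L0 := 86 | P0:M(86), P1:I | bus: BusRdX,Flush
[9] P0: store L3 := 95 | P0:M(95), P1:I | bus: BusRdX
[10] P1: store L4 := 89 | P0:I, P1:M(89) | bus: BusUpgr
[11] P0: store L6 := 50 | P0:M(50), P1:I | bus: BusRdX
[12] P0: store L2 := 8 | P0:M(8), P1:I | bus: BusRdX,Flush
[13] P1: load  L3 | P0:S(95), P1:S(95) | bus: BusRd,Flush
[14] P0: load  L4 | P0:S(89), P1:S(89) | bus: BusRd,Flush
[15] P1: store L5 := 8 | P0:I, P1:M(8) | bus: none
[16] P1: store L5 := 38 | P0:I, P1:M(38) | bus: none
[17] P1: load  L5 | P0:I, P1:M(38) | bus: none
[18] P1: load  L3 | P0:S(95), P1:S(95) | bus: none
[19] P0: load  L1 | P0:M(53), P1:I | bus: none
[20] P1: store L2 := 6 | P0:I, P1:M(6) | bus: BusRdX,Flush
[21] P1: load  L2 | P0:I, P1:M(6) | bus: none
[22] P0: load  L3 | P0:S(95), P1:S(95) | bus: none
[23] P1: store L5 := 9 | P0:I, P1:M(9) | bus: none
[24] P1: load  L6 | P0:S(50), P1:S(50) | bus: BusRd,Flush
[25] P0: store L0 := 60 | P0:M(60), P1:I | bus: none
[26] P0: load  L4 | P0:S(89), P1:S(89) | bus: none
[27] P0: load  L3 | P0:S(95), P1:S(95) | bus: none
[28] P0: load  L1 | P0:M(53), P1:I | bus: none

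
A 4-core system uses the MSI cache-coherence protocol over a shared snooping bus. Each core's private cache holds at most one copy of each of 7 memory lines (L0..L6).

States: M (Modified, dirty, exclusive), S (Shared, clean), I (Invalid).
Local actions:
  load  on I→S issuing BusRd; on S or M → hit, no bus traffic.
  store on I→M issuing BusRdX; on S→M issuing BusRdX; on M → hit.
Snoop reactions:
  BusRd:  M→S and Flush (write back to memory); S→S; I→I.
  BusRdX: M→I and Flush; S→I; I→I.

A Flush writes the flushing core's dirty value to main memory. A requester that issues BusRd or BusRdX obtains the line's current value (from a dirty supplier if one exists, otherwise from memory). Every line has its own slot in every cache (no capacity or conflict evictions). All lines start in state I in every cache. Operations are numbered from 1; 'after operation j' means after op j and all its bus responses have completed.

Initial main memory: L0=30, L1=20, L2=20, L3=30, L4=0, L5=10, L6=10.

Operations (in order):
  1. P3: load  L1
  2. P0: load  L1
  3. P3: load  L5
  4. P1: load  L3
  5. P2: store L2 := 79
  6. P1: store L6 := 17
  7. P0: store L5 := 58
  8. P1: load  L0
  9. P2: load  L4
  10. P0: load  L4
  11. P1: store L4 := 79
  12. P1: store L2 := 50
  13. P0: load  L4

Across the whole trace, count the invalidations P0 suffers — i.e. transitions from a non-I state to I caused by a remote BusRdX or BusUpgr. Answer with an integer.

invalidations = 1

step 1: P3: load  L1  ⟶  IIIS  (L1)  txn=BusRd  M[L1]=20
step 2: P0: load  L1  ⟶  SIIS  (L1)  txn=BusRd  M[L1]=20
step 3: P3: load  L5  ⟶  IIIS  (L5)  txn=BusRd  M[L5]=10
step 4: P1: load  L3  ⟶  ISII  (L3)  txn=BusRd  M[L3]=30
step 5: P2: store L2 := 79  ⟶  IIMI  (L2)  txn=BusRdX  M[L2]=20
step 6: P1: store L6 := 17  ⟶  IMII  (L6)  txn=BusRdX  M[L6]=10
step 7: P0: store L5 := 58  ⟶  MIII  (L5)  txn=BusRdX  M[L5]=10
step 8: P1: load  L0  ⟶  ISII  (L0)  txn=BusRd  M[L0]=30
step 9: P2: load  L4  ⟶  IISI  (L4)  txn=BusRd  M[L4]=0
step 10: P0: load  L4  ⟶  SISI  (L4)  txn=BusRd  M[L4]=0
step 11: P1: store L4 := 79  ⟶  IMII  (L4)  txn=BusRdX  M[L4]=0
step 12: P1: store L2 := 50  ⟶  IMII  (L2)  txn=BusRdX+Flush  M[L2]=79
step 13: P0: load  L4  ⟶  SSII  (L4)  txn=BusRd+Flush  M[L4]=79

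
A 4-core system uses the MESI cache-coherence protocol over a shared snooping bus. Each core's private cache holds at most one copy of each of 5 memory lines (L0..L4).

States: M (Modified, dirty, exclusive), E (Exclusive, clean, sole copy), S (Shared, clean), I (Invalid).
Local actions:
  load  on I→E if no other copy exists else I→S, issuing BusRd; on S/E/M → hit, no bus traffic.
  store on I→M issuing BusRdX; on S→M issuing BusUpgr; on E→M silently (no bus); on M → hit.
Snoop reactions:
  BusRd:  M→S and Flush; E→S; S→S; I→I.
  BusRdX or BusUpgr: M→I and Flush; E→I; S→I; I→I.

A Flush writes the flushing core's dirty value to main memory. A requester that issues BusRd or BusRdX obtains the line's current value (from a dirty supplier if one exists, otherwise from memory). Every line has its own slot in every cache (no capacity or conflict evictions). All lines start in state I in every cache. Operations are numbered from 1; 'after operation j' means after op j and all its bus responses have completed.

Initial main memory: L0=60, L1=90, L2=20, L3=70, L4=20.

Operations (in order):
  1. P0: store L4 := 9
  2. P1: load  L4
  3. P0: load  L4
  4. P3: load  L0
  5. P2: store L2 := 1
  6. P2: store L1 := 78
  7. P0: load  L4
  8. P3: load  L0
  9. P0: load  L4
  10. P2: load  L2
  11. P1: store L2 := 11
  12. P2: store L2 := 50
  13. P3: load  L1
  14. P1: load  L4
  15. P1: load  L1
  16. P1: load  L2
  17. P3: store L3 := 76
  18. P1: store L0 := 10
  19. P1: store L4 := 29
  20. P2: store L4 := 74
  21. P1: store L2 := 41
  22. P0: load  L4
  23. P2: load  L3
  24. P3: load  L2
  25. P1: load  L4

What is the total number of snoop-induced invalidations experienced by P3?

invalidations = 1

  op1 P0: store L4 := 9 → M/I/I/I on L4; bus BusRdX; mem=20
  op2 P1: load  L4 → S/S/I/I on L4; bus BusRd Flush; mem=9
  op3 P0: load  L4 → S/S/I/I on L4; bus (none); mem=9
  op4 P3: load  L0 → I/I/I/E on L0; bus BusRd; mem=60
  op5 P2: store L2 := 1 → I/I/M/I on L2; bus BusRdX; mem=20
  op6 P2: store L1 := 78 → I/I/M/I on L1; bus BusRdX; mem=90
  op7 P0: load  L4 → S/S/I/I on L4; bus (none); mem=9
  op8 P3: load  L0 → I/I/I/E on L0; bus (none); mem=60
  op9 P0: load  L4 → S/S/I/I on L4; bus (none); mem=9
  op10 P2: load  L2 → I/I/M/I on L2; bus (none); mem=20
  op11 P1: store L2 := 11 → I/M/I/I on L2; bus BusRdX Flush; mem=1
  op12 P2: store L2 := 50 → I/I/M/I on L2; bus BusRdX Flush; mem=11
  op13 P3: load  L1 → I/I/S/S on L1; bus BusRd Flush; mem=78
  op14 P1: load  L4 → S/S/I/I on L4; bus (none); mem=9
  op15 P1: load  L1 → I/S/S/S on L1; bus BusRd; mem=78
  op16 P1: load  L2 → I/S/S/I on L2; bus BusRd Flush; mem=50
  op17 P3: store L3 := 76 → I/I/I/M on L3; bus BusRdX; mem=70
  op18 P1: store L0 := 10 → I/M/I/I on L0; bus BusRdX; mem=60
  op19 P1: store L4 := 29 → I/M/I/I on L4; bus BusUpgr; mem=9
  op20 P2: store L4 := 74 → I/I/M/I on L4; bus BusRdX Flush; mem=29
  op21 P1: store L2 := 41 → I/M/I/I on L2; bus BusUpgr; mem=50
  op22 P0: load  L4 → S/I/S/I on L4; bus BusRd Flush; mem=74
  op23 P2: load  L3 → I/I/S/S on L3; bus BusRd Flush; mem=76
  op24 P3: load  L2 → I/S/I/S on L2; bus BusRd Flush; mem=41
  op25 P1: load  L4 → S/S/S/I on L4; bus BusRd; mem=74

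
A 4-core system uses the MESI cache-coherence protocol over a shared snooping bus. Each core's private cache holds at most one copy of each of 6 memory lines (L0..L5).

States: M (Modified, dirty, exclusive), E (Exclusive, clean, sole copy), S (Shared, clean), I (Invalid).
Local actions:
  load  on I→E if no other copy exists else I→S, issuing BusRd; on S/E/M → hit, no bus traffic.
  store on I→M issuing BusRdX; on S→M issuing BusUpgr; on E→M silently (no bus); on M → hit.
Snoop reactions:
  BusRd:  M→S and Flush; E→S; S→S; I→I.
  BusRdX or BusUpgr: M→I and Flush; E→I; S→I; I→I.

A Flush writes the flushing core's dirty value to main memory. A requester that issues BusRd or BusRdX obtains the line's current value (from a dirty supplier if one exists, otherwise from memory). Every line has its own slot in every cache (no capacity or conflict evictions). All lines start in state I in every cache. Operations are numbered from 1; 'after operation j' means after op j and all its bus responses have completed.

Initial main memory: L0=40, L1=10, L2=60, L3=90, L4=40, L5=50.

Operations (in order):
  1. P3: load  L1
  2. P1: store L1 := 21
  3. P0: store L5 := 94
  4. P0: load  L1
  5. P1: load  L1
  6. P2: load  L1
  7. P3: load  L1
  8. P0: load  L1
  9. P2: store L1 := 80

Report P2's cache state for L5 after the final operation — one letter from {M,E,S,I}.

state = I

1. P3: load  L1  bus=[BusRd]  L1: P0=I P1=I P2=I P3=E  mem[L1]=10
2. P1: store L1 := 21  bus=[BusRdX]  L1: P0=I P1=M P2=I P3=I  mem[L1]=10
3. P0: store L5 := 94  bus=[BusRdX]  L5: P0=M P1=I P2=I P3=I  mem[L5]=50
4. P0: load  L1  bus=[BusRd,Flush]  L1: P0=S P1=S P2=I P3=I  mem[L1]=21
5. P1: load  L1  bus=[-]  L1: P0=S P1=S P2=I P3=I  mem[L1]=21
6. P2: load  L1  bus=[BusRd]  L1: P0=S P1=S P2=S P3=I  mem[L1]=21
7. P3: load  L1  bus=[BusRd]  L1: P0=S P1=S P2=S P3=S  mem[L1]=21
8. P0: load  L1  bus=[-]  L1: P0=S P1=S P2=S P3=S  mem[L1]=21
9. P2: store L1 := 80  bus=[BusUpgr]  L1: P0=I P1=I P2=M P3=I  mem[L1]=21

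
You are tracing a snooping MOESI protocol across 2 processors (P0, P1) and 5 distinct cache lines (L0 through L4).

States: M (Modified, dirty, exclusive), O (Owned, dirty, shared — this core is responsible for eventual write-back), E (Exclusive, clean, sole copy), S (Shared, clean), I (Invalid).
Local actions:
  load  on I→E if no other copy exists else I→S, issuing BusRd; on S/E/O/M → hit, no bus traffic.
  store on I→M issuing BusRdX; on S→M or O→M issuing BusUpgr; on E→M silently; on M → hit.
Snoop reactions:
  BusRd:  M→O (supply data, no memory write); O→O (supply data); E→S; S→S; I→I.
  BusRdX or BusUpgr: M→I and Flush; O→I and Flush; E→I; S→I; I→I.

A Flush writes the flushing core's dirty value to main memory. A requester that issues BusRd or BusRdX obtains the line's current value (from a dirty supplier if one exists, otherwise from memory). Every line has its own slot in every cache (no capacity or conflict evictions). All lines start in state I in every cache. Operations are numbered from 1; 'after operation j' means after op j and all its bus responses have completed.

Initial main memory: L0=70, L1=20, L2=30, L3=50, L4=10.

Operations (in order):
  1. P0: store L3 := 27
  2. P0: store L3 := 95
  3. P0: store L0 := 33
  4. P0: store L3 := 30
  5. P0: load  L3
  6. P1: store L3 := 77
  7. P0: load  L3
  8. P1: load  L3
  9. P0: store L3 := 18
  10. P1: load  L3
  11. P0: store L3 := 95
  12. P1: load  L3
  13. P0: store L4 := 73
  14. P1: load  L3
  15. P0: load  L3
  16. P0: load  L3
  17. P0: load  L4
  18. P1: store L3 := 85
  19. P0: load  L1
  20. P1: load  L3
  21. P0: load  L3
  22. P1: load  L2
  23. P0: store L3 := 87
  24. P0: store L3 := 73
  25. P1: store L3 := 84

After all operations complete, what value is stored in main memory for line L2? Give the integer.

memory[L2] = 30

[1] P0: store L3 := 27 | P0:M(27), P1:I | bus: BusRdX
[2] P0: store L3 := 95 | P0:M(95), P1:I | bus: none
[3] P0: store L0 := 33 | P0:M(33), P1:I | bus: BusRdX
[4] P0: store L3 := 30 | P0:M(30), P1:I | bus: none
[5] P0: load  L3 | P0:M(30), P1:I | bus: none
[6] P1: store L3 := 77 | P0:I, P1:M(77) | bus: BusRdX,Flush
[7] P0: load  L3 | P0:S(77), P1:O(77) | bus: BusRd
[8] P1: load  L3 | P0:S(77), P1:O(77) | bus: none
[9] P0: store L3 := 18 | P0:M(18), P1:I | bus: BusUpgr,Flush
[10] P1: load  L3 | P0:O(18), P1:S(18) | bus: BusRd
[11] P0: store L3 := 95 | P0:M(95), P1:I | bus: BusUpgr
[12] P1: load  L3 | P0:O(95), P1:S(95) | bus: BusRd
[13] P0: store L4 := 73 | P0:M(73), P1:I | bus: BusRdX
[14] P1: load  L3 | P0:O(95), P1:S(95) | bus: none
[15] P0: load  L3 | P0:O(95), P1:S(95) | bus: none
[16] P0: load  L3 | P0:O(95), P1:S(95) | bus: none
[17] P0: load  L4 | P0:M(73), P1:I | bus: none
[18] P1: store L3 := 85 | P0:I, P1:M(85) | bus: BusUpgr,Flush
[19] P0: load  L1 | P0:E(20), P1:I | bus: BusRd
[20] P1: load  L3 | P0:I, P1:M(85) | bus: none
[21] P0: load  L3 | P0:S(85), P1:O(85) | bus: BusRd
[22] P1: load  L2 | P0:I, P1:E(30) | bus: BusRd
[23] P0: store L3 := 87 | P0:M(87), P1:I | bus: BusUpgr,Flush
[24] P0: store L3 := 73 | P0:M(73), P1:I | bus: none
[25] P1: store L3 := 84 | P0:I, P1:M(84) | bus: BusRdX,Flush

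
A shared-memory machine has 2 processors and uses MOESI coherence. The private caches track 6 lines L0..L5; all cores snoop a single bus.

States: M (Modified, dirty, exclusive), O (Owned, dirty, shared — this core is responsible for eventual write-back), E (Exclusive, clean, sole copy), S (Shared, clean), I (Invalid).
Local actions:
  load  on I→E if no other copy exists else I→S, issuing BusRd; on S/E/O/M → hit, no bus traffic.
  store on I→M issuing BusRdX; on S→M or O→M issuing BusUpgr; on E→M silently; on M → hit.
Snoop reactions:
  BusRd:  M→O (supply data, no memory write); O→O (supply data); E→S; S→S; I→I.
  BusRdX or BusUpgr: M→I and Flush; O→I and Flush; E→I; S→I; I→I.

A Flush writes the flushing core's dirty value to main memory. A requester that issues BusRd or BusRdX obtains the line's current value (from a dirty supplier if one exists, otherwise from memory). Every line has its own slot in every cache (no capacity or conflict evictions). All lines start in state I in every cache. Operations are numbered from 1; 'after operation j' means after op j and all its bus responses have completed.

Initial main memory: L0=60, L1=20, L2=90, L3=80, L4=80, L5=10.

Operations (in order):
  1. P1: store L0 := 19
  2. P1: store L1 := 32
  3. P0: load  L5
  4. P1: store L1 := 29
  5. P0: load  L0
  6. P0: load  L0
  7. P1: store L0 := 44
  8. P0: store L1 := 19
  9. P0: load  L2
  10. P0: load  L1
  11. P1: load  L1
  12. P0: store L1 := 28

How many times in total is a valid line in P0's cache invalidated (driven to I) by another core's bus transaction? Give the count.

[1] P1: store L0 := 19 | P0:I, P1:M(19) | bus: BusRdX
[2] P1: store L1 := 32 | P0:I, P1:M(32) | bus: BusRdX
[3] P0: load  L5 | P0:E(10), P1:I | bus: BusRd
[4] P1: store L1 := 29 | P0:I, P1:M(29) | bus: none
[5] P0: load  L0 | P0:S(19), P1:O(19) | bus: BusRd
[6] P0: load  L0 | P0:S(19), P1:O(19) | bus: none
[7] P1: store L0 := 44 | P0:I, P1:M(44) | bus: BusUpgr
[8] P0: store L1 := 19 | P0:M(19), P1:I | bus: BusRdX,Flush
[9] P0: load  L2 | P0:E(90), P1:I | bus: BusRd
[10] P0: load  L1 | P0:M(19), P1:I | bus: none
[11] P1: load  L1 | P0:O(19), P1:S(19) | bus: BusRd
[12] P0: store L1 := 28 | P0:M(28), P1:I | bus: BusUpgr

invalidations = 1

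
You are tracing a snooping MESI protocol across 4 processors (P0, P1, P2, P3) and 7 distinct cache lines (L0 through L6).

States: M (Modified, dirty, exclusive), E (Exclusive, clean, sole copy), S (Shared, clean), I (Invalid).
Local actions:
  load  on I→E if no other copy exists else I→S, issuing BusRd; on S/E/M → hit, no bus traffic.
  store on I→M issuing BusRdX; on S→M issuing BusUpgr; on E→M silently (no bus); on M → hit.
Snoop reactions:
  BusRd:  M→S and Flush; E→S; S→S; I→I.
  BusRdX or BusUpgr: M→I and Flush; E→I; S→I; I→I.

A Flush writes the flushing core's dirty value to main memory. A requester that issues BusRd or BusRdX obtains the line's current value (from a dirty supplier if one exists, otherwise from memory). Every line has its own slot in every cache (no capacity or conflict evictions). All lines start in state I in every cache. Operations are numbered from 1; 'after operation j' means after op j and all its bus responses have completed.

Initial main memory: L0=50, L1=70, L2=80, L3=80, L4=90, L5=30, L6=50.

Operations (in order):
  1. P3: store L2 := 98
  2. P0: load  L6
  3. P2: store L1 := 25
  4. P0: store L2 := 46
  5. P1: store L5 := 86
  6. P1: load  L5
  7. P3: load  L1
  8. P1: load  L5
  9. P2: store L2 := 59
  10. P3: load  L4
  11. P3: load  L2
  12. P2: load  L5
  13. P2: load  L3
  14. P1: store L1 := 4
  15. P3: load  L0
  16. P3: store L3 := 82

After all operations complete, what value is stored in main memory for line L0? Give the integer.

1. P3: store L2 := 98  bus=[BusRdX]  L2: P0=I P1=I P2=I P3=M  mem[L2]=80
2. P0: load  L6  bus=[BusRd]  L6: P0=E P1=I P2=I P3=I  mem[L6]=50
3. P2: store L1 := 25  bus=[BusRdX]  L1: P0=I P1=I P2=M P3=I  mem[L1]=70
4. P0: store L2 := 46  bus=[BusRdX,Flush]  L2: P0=M P1=I P2=I P3=I  mem[L2]=98
5. P1: store L5 := 86  bus=[BusRdX]  L5: P0=I P1=M P2=I P3=I  mem[L5]=30
6. P1: load  L5  bus=[-]  L5: P0=I P1=M P2=I P3=I  mem[L5]=30
7. P3: load  L1  bus=[BusRd,Flush]  L1: P0=I P1=I P2=S P3=S  mem[L1]=25
8. P1: load  L5  bus=[-]  L5: P0=I P1=M P2=I P3=I  mem[L5]=30
9. P2: store L2 := 59  bus=[BusRdX,Flush]  L2: P0=I P1=I P2=M P3=I  mem[L2]=46
10. P3: load  L4  bus=[BusRd]  L4: P0=I P1=I P2=I P3=E  mem[L4]=90
11. P3: load  L2  bus=[BusRd,Flush]  L2: P0=I P1=I P2=S P3=S  mem[L2]=59
12. P2: load  L5  bus=[BusRd,Flush]  L5: P0=I P1=S P2=S P3=I  mem[L5]=86
13. P2: load  L3  bus=[BusRd]  L3: P0=I P1=I P2=E P3=I  mem[L3]=80
14. P1: store L1 := 4  bus=[BusRdX]  L1: P0=I P1=M P2=I P3=I  mem[L1]=25
15. P3: load  L0  bus=[BusRd]  L0: P0=I P1=I P2=I P3=E  mem[L0]=50
16. P3: store L3 := 82  bus=[BusRdX]  L3: P0=I P1=I P2=I P3=M  mem[L3]=80

memory[L0] = 50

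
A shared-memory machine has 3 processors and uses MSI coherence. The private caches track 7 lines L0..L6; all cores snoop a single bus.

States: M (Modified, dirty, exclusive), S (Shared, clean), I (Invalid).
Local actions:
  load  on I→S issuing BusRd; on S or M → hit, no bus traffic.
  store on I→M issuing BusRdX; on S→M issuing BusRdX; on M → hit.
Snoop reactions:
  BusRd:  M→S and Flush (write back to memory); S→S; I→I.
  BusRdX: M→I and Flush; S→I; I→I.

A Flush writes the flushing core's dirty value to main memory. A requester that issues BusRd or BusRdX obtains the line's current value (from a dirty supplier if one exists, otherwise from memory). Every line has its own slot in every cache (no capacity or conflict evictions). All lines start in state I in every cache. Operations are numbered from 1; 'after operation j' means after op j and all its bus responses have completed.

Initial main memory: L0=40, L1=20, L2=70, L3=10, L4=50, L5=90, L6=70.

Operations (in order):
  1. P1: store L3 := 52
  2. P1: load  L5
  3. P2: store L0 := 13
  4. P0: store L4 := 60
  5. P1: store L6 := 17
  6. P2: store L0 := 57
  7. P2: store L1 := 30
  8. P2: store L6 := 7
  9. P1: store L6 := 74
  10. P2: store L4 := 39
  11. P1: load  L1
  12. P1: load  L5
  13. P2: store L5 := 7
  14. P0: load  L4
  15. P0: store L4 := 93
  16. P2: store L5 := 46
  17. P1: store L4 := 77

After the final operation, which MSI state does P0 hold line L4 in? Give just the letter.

[1] P1: store L3 := 52 | P0:I, P1:M(52), P2:I | bus: BusRdX
[2] P1: load  L5 | P0:I, P1:S(90), P2:I | bus: BusRd
[3] P2: store L0 := 13 | P0:I, P1:I, P2:M(13) | bus: BusRdX
[4] P0: store L4 := 60 | P0:M(60), P1:I, P2:I | bus: BusRdX
[5] P1: store L6 := 17 | P0:I, P1:M(17), P2:I | bus: BusRdX
[6] P2: store L0 := 57 | P0:I, P1:I, P2:M(57) | bus: none
[7] P2: store L1 := 30 | P0:I, P1:I, P2:M(30) | bus: BusRdX
[8] P2: store L6 := 7 | P0:I, P1:I, P2:M(7) | bus: BusRdX,Flush
[9] P1: store L6 := 74 | P0:I, P1:M(74), P2:I | bus: BusRdX,Flush
[10] P2: store L4 := 39 | P0:I, P1:I, P2:M(39) | bus: BusRdX,Flush
[11] P1: load  L1 | P0:I, P1:S(30), P2:S(30) | bus: BusRd,Flush
[12] P1: load  L5 | P0:I, P1:S(90), P2:I | bus: none
[13] P2: store L5 := 7 | P0:I, P1:I, P2:M(7) | bus: BusRdX
[14] P0: load  L4 | P0:S(39), P1:I, P2:S(39) | bus: BusRd,Flush
[15] P0: store L4 := 93 | P0:M(93), P1:I, P2:I | bus: BusRdX
[16] P2: store L5 := 46 | P0:I, P1:I, P2:M(46) | bus: none
[17] P1: store L4 := 77 | P0:I, P1:M(77), P2:I | bus: BusRdX,Flush

state = I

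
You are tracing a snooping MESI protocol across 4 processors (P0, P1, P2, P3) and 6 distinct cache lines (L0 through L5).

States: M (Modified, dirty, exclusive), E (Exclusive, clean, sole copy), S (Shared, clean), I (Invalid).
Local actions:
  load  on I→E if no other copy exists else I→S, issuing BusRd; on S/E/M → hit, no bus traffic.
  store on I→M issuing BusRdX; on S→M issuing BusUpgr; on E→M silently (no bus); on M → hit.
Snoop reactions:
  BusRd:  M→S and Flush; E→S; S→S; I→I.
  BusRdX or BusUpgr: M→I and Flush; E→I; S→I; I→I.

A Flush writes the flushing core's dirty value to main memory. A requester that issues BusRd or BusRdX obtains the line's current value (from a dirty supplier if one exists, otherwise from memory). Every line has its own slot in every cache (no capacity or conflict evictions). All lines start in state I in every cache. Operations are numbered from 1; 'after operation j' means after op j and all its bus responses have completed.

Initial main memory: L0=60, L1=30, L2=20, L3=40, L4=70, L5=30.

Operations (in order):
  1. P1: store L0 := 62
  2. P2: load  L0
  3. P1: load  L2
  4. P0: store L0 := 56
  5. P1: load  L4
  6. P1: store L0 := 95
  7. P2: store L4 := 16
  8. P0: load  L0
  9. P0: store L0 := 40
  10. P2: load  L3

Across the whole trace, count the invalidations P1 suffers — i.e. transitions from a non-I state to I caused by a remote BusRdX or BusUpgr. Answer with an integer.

invalidations = 3

[1] P1: store L0 := 62 | P0:I, P1:M(62), P2:I, P3:I | bus: BusRdX
[2] P2: load  L0 | P0:I, P1:S(62), P2:S(62), P3:I | bus: BusRd,Flush
[3] P1: load  L2 | P0:I, P1:E(20), P2:I, P3:I | bus: BusRd
[4] P0: store L0 := 56 | P0:M(56), P1:I, P2:I, P3:I | bus: BusRdX
[5] P1: load  L4 | P0:I, P1:E(70), P2:I, P3:I | bus: BusRd
[6] P1: store L0 := 95 | P0:I, P1:M(95), P2:I, P3:I | bus: BusRdX,Flush
[7] P2: store L4 := 16 | P0:I, P1:I, P2:M(16), P3:I | bus: BusRdX
[8] P0: load  L0 | P0:S(95), P1:S(95), P2:I, P3:I | bus: BusRd,Flush
[9] P0: store L0 := 40 | P0:M(40), P1:I, P2:I, P3:I | bus: BusUpgr
[10] P2: load  L3 | P0:I, P1:I, P2:E(40), P3:I | bus: BusRd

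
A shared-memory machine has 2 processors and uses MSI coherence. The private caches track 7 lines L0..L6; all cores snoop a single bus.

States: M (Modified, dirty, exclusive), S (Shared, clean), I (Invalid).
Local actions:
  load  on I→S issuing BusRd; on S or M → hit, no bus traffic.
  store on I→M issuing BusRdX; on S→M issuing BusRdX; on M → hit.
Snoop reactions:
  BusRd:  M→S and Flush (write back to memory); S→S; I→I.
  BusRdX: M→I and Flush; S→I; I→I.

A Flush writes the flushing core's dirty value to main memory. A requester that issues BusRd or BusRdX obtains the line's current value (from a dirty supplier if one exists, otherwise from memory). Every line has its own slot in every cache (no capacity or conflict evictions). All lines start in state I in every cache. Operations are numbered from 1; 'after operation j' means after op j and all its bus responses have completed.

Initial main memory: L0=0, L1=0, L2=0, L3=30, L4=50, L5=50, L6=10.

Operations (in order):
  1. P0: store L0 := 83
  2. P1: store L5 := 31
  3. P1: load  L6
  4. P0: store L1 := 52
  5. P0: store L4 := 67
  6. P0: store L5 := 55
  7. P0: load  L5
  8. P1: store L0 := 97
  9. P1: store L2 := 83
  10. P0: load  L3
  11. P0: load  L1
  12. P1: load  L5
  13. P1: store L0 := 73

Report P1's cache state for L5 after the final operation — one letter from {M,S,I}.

state = S

[1] P0: store L0 := 83 | P0:M(83), P1:I | bus: BusRdX
[2] P1: store L5 := 31 | P0:I, P1:M(31) | bus: BusRdX
[3] P1: load  L6 | P0:I, P1:S(10) | bus: BusRd
[4] P0: store L1 := 52 | P0:M(52), P1:I | bus: BusRdX
[5] P0: store L4 := 67 | P0:M(67), P1:I | bus: BusRdX
[6] P0: store L5 := 55 | P0:M(55), P1:I | bus: BusRdX,Flush
[7] P0: load  L5 | P0:M(55), P1:I | bus: none
[8] P1: store L0 := 97 | P0:I, P1:M(97) | bus: BusRdX,Flush
[9] P1: store L2 := 83 | P0:I, P1:M(83) | bus: BusRdX
[10] P0: load  L3 | P0:S(30), P1:I | bus: BusRd
[11] P0: load  L1 | P0:M(52), P1:I | bus: none
[12] P1: load  L5 | P0:S(55), P1:S(55) | bus: BusRd,Flush
[13] P1: store L0 := 73 | P0:I, P1:M(73) | bus: none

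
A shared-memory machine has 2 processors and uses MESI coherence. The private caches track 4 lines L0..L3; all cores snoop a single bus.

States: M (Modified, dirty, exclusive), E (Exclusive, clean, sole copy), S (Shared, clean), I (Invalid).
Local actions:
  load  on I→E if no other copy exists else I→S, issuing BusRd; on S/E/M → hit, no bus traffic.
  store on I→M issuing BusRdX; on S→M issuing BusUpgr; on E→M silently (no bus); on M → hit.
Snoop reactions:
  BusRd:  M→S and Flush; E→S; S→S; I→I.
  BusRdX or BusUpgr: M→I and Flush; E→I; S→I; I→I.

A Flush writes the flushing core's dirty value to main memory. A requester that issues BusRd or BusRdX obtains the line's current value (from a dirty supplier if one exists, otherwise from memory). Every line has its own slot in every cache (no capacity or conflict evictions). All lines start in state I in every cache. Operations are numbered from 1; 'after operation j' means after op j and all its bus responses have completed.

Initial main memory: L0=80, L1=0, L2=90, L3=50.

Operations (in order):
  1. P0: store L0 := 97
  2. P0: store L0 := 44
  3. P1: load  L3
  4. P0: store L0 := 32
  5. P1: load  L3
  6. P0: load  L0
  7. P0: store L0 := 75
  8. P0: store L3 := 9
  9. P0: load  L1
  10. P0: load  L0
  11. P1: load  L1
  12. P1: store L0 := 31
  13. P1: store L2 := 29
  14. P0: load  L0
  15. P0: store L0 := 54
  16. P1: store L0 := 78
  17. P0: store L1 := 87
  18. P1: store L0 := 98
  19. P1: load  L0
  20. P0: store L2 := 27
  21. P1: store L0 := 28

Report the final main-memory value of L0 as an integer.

memory[L0] = 54

[1] P0: store L0 := 97 | P0:M(97), P1:I | bus: BusRdX
[2] P0: store L0 := 44 | P0:M(44), P1:I | bus: none
[3] P1: load  L3 | P0:I, P1:E(50) | bus: BusRd
[4] P0: store L0 := 32 | P0:M(32), P1:I | bus: none
[5] P1: load  L3 | P0:I, P1:E(50) | bus: none
[6] P0: load  L0 | P0:M(32), P1:I | bus: none
[7] P0: store L0 := 75 | P0:M(75), P1:I | bus: none
[8] P0: store L3 := 9 | P0:M(9), P1:I | bus: BusRdX
[9] P0: load  L1 | P0:E(0), P1:I | bus: BusRd
[10] P0: load  L0 | P0:M(75), P1:I | bus: none
[11] P1: load  L1 | P0:S(0), P1:S(0) | bus: BusRd
[12] P1: store L0 := 31 | P0:I, P1:M(31) | bus: BusRdX,Flush
[13] P1: store L2 := 29 | P0:I, P1:M(29) | bus: BusRdX
[14] P0: load  L0 | P0:S(31), P1:S(31) | bus: BusRd,Flush
[15] P0: store L0 := 54 | P0:M(54), P1:I | bus: BusUpgr
[16] P1: store L0 := 78 | P0:I, P1:M(78) | bus: BusRdX,Flush
[17] P0: store L1 := 87 | P0:M(87), P1:I | bus: BusUpgr
[18] P1: store L0 := 98 | P0:I, P1:M(98) | bus: none
[19] P1: load  L0 | P0:I, P1:M(98) | bus: none
[20] P0: store L2 := 27 | P0:M(27), P1:I | bus: BusRdX,Flush
[21] P1: store L0 := 28 | P0:I, P1:M(28) | bus: none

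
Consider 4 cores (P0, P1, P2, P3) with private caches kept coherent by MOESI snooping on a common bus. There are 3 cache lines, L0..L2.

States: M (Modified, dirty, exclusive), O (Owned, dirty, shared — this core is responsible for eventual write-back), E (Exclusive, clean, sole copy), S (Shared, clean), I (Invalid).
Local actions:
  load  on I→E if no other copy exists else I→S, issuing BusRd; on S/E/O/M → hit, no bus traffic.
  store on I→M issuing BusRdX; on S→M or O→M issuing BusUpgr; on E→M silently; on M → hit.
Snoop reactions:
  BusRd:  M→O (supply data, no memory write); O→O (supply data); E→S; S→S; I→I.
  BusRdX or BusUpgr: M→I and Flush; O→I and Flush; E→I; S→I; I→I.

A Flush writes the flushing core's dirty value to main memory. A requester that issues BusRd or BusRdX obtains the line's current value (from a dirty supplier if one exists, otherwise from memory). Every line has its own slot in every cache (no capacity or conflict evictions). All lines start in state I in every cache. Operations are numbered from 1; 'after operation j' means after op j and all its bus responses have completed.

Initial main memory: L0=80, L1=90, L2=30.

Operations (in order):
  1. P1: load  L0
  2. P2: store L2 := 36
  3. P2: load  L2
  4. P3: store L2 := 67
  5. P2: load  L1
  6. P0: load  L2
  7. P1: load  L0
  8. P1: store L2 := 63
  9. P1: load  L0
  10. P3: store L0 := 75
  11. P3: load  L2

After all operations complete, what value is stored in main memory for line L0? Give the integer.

memory[L0] = 80

step 1: P1: load  L0  ⟶  IEII  (L0)  txn=BusRd  M[L0]=80
step 2: P2: store L2 := 36  ⟶  IIMI  (L2)  txn=BusRdX  M[L2]=30
step 3: P2: load  L2  ⟶  IIMI  (L2)  txn=∅  M[L2]=30
step 4: P3: store L2 := 67  ⟶  IIIM  (L2)  txn=BusRdX+Flush  M[L2]=36
step 5: P2: load  L1  ⟶  IIEI  (L1)  txn=BusRd  M[L1]=90
step 6: P0: load  L2  ⟶  SIIO  (L2)  txn=BusRd  M[L2]=36
step 7: P1: load  L0  ⟶  IEII  (L0)  txn=∅  M[L0]=80
step 8: P1: store L2 := 63  ⟶  IMII  (L2)  txn=BusRdX+Flush  M[L2]=67
step 9: P1: load  L0  ⟶  IEII  (L0)  txn=∅  M[L0]=80
step 10: P3: store L0 := 75  ⟶  IIIM  (L0)  txn=BusRdX  M[L0]=80
step 11: P3: load  L2  ⟶  IOIS  (L2)  txn=BusRd  M[L2]=67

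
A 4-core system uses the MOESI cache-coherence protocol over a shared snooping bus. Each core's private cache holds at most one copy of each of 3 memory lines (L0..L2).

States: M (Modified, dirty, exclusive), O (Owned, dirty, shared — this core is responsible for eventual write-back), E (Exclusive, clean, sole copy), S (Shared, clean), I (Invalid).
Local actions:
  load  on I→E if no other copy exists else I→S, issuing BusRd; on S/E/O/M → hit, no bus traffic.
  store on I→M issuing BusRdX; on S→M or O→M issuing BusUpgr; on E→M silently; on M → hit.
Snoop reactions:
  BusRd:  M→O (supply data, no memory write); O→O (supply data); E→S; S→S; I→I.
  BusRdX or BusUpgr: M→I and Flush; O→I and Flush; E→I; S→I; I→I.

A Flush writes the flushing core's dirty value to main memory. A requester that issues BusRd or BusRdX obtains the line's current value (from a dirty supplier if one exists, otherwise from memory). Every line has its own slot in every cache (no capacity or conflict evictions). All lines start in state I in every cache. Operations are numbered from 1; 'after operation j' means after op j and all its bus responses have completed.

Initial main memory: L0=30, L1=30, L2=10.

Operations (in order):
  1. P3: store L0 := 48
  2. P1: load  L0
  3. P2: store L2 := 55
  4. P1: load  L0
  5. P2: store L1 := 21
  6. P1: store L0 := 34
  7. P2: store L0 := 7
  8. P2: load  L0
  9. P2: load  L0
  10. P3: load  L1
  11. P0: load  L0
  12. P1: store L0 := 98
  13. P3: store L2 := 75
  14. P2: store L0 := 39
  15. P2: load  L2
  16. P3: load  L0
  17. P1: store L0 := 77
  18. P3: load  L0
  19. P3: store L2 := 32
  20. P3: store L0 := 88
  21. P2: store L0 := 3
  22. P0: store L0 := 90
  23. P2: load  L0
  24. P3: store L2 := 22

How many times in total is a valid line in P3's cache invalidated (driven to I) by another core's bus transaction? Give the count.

  op1 P3: store L0 := 48 → I/I/I/M on L0; bus BusRdX; mem=30
  op2 P1: load  L0 → I/S/I/O on L0; bus BusRd; mem=30
  op3 P2: store L2 := 55 → I/I/M/I on L2; bus BusRdX; mem=10
  op4 P1: load  L0 → I/S/I/O on L0; bus (none); mem=30
  op5 P2: store L1 := 21 → I/I/M/I on L1; bus BusRdX; mem=30
  op6 P1: store L0 := 34 → I/M/I/I on L0; bus BusUpgr Flush; mem=48
  op7 P2: store L0 := 7 → I/I/M/I on L0; bus BusRdX Flush; mem=34
  op8 P2: load  L0 → I/I/M/I on L0; bus (none); mem=34
  op9 P2: load  L0 → I/I/M/I on L0; bus (none); mem=34
  op10 P3: load  L1 → I/I/O/S on L1; bus BusRd; mem=30
  op11 P0: load  L0 → S/I/O/I on L0; bus BusRd; mem=34
  op12 P1: store L0 := 98 → I/M/I/I on L0; bus BusRdX Flush; mem=7
  op13 P3: store L2 := 75 → I/I/I/M on L2; bus BusRdX Flush; mem=55
  op14 P2: store L0 := 39 → I/I/M/I on L0; bus BusRdX Flush; mem=98
  op15 P2: load  L2 → I/I/S/O on L2; bus BusRd; mem=55
  op16 P3: load  L0 → I/I/O/S on L0; bus BusRd; mem=98
  op17 P1: store L0 := 77 → I/M/I/I on L0; bus BusRdX Flush; mem=39
  op18 P3: load  L0 → I/O/I/S on L0; bus BusRd; mem=39
  op19 P3: store L2 := 32 → I/I/I/M on L2; bus BusUpgr; mem=55
  op20 P3: store L0 := 88 → I/I/I/M on L0; bus BusUpgr Flush; mem=77
  op21 P2: store L0 := 3 → I/I/M/I on L0; bus BusRdX Flush; mem=88
  op22 P0: store L0 := 90 → M/I/I/I on L0; bus BusRdX Flush; mem=3
  op23 P2: load  L0 → O/I/S/I on L0; bus BusRd; mem=3
  op24 P3: store L2 := 22 → I/I/I/M on L2; bus (none); mem=55

invalidations = 3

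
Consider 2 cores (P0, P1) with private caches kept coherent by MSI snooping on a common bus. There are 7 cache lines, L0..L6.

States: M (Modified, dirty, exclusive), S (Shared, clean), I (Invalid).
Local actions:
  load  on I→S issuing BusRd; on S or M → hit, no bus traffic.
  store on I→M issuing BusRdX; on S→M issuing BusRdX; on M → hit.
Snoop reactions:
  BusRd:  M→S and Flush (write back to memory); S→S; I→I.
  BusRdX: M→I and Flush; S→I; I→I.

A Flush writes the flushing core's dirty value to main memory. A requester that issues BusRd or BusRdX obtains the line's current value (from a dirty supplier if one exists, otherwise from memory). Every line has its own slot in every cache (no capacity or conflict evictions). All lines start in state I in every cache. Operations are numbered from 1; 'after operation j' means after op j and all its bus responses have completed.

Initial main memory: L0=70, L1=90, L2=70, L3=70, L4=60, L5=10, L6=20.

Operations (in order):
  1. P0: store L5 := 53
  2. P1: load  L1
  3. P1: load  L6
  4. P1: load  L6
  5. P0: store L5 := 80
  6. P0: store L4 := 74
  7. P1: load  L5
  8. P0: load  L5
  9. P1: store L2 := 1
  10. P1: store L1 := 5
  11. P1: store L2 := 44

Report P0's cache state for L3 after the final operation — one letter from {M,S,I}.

[1] P0: store L5 := 53 | P0:M(53), P1:I | bus: BusRdX
[2] P1: load  L1 | P0:I, P1:S(90) | bus: BusRd
[3] P1: load  L6 | P0:I, P1:S(20) | bus: BusRd
[4] P1: load  L6 | P0:I, P1:S(20) | bus: none
[5] P0: store L5 := 80 | P0:M(80), P1:I | bus: none
[6] P0: store L4 := 74 | P0:M(74), P1:I | bus: BusRdX
[7] P1: load  L5 | P0:S(80), P1:S(80) | bus: BusRd,Flush
[8] P0: load  L5 | P0:S(80), P1:S(80) | bus: none
[9] P1: store L2 := 1 | P0:I, P1:M(1) | bus: BusRdX
[10] P1: store L1 := 5 | P0:I, P1:M(5) | bus: BusRdX
[11] P1: store L2 := 44 | P0:I, P1:M(44) | bus: none

state = I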